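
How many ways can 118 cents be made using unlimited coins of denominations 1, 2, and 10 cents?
Coefficient of x^118 in 1/(1-x^1) · 1/(1-x^2) · 1/(1-x^10). Case on j = number of 10-cent coins (j = 0..11); remainder r = 118 - 10j is made from {1,2} in ⌊r/2⌋+1 ways. r = 118, 108, 98, 88, 78, 68, 58, 48, 38, 28, 18, 8 → 60 + 55 + 50 + 45 + 40 + 35 + 30 + 25 + 20 + 15 + 10 + 5 = 390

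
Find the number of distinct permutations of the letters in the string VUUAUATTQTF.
11! / (1! × 1! × 3! × 3! × 2! × 1!) = 554400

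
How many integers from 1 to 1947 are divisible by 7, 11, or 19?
⌊1947/7⌋+⌊1947/11⌋+⌊1947/19⌋ - ⌊1947/77⌋-⌊1947/133⌋-⌊1947/209⌋ + ⌊1947/1463⌋ = 278+177+102 - 25-14-9 + 1 = 510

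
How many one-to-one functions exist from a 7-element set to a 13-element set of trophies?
P(13,7) = 13!/(13-7)! = 8648640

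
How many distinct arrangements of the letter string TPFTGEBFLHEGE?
13! / (1! × 3! × 1! × 2! × 1! × 2! × 2! × 1!) = 129729600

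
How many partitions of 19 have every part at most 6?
Let r_j(i) = number of partitions of i into parts ≤ j, for i = 0..19. r_1(i) = 1 for all i; r_j(i) = r_{j-1}(i) + r_j(i-j). Rows j = 2..6: ≤2: 1 1 2 2 3 3 4 4 5 5 6 6 7 7 8 8 9 9 10 10; ≤3: 1 1 2 3 4 5 7 8 10 12 14 16 19 21 24 27 30 33 37 40; ≤4: 1 1 2 3 5 6 9 11 15 18 23 27 34 39 47 54 64 72 84 94; ≤5: 1 1 2 3 5 7 10 13 18 23 30 37 47 57 70 84 101 119 141 164; ≤6: 1 1 2 3 5 7 11 14 20 26 35 44 58 71 90 110 136 163 199 235. r_6(19) = 235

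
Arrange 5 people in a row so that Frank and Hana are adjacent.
Treat as block: (5-1)! × 2! = 24 × 2 = 48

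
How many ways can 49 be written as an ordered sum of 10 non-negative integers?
C(49+10-1, 10-1) = C(58, 9) = 10648873950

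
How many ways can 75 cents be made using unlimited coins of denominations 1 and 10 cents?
Coefficient of x^75 in 1/(1-x^1) · 1/(1-x^10). Use j coins of 10 for j = 0..⌊75/10⌋ = 7, the rest in 1s: 7 + 1 = 8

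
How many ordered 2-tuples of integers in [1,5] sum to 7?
Coefficient of x^7 in (x + x² + ... + x^5)^2. By inclusion-exclusion on dice exceeding 5: Σ_j (-1)^j C(2,j)·C(7-1-5j, 1) = C(2,0)·C(6,1) - C(2,1)·C(1,1) = 1·6 - 2·1 = 4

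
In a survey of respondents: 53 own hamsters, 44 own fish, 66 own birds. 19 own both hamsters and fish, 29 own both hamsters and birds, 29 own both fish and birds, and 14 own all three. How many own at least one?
|A∪B∪C| = 53+44+66-19-29-29+14 = 100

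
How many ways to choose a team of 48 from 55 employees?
C(55,48) = 55!/(48!×7!) = 202927725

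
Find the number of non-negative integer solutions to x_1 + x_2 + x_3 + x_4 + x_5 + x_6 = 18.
C(18+6-1, 6-1) = C(23, 5) = 33649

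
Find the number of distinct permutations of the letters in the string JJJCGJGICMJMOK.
14! / (1! × 2! × 1! × 5! × 2! × 1! × 2!) = 90810720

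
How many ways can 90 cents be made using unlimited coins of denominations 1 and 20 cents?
Coefficient of x^90 in 1/(1-x^1) · 1/(1-x^20). Use j coins of 20 for j = 0..⌊90/20⌋ = 4, the rest in 1s: 4 + 1 = 5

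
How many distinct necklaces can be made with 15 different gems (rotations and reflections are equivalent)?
(15-1)!/2 = 87178291200/2 = 43589145600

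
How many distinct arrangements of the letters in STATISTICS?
10! / (3! × 3! × 1! × 2! × 1!) = 50400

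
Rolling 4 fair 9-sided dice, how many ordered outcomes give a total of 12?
Coefficient of x^12 in (x + x² + ... + x^9)^4. By inclusion-exclusion on dice exceeding 9: Σ_j (-1)^j C(4,j)·C(12-1-9j, 3) = C(4,0)·C(11,3) = 1·165 = 165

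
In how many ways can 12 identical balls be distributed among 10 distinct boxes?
C(12+10-1, 10-1) = C(21, 9) = 293930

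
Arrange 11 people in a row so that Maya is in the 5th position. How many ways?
Fix one position: (11-1)! = 3628800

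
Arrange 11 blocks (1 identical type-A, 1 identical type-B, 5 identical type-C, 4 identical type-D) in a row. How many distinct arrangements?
11! / (1! × 1! × 5! × 4!) = 13860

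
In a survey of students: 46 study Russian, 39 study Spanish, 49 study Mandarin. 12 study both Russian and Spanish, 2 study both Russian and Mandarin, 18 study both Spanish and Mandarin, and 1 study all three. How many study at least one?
|A∪B∪C| = 46+39+49-12-2-18+1 = 103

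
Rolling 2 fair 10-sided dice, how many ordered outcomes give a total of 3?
Coefficient of x^3 in (x + x² + ... + x^10)^2. By inclusion-exclusion on dice exceeding 10: Σ_j (-1)^j C(2,j)·C(3-1-10j, 1) = C(2,0)·C(2,1) = 1·2 = 2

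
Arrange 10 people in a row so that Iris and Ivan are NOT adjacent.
Total - adjacent = 10! - (10-1)!×2 = 3628800 - 725760 = 2903040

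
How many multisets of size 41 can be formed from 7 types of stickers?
C(41+7-1, 7-1) = C(47, 6) = 10737573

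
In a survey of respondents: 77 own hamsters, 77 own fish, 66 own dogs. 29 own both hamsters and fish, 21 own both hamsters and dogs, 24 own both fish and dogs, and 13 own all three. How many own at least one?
|A∪B∪C| = 77+77+66-29-21-24+13 = 159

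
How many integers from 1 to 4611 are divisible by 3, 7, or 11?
⌊4611/3⌋+⌊4611/7⌋+⌊4611/11⌋ - ⌊4611/21⌋-⌊4611/33⌋-⌊4611/77⌋ + ⌊4611/231⌋ = 1537+658+419 - 219-139-59 + 19 = 2216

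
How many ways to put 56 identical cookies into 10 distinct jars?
C(56+10-1, 10-1) = C(65, 9) = 31966749880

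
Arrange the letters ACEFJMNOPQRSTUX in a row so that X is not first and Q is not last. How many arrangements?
By inclusion-exclusion: 15! - 2×(15-1)! + (15-2)! = 1307674368000 - 174356582400 + 6227020800 = 1139544806400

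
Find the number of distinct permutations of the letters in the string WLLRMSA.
7! / (1! × 1! × 1! × 1! × 1! × 2!) = 2520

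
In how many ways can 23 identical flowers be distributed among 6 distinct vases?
C(23+6-1, 6-1) = C(28, 5) = 98280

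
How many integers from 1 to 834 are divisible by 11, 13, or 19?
⌊834/11⌋+⌊834/13⌋+⌊834/19⌋ - ⌊834/143⌋-⌊834/209⌋-⌊834/247⌋ + ⌊834/2717⌋ = 75+64+43 - 5-3-3 + 0 = 171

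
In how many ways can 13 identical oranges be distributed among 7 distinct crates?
C(13+7-1, 7-1) = C(19, 6) = 27132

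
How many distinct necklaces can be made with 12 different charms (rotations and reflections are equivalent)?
(12-1)!/2 = 39916800/2 = 19958400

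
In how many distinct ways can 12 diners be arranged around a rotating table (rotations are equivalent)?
Circular: fix one position, arrange the rest. (12-1)! = 39916800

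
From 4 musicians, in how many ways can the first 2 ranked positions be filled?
P(4,2) = 4!/(4-2)! = 12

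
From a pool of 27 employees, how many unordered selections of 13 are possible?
C(27,13) = 27!/(13!×14!) = 20058300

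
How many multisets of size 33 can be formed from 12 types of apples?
C(33+12-1, 12-1) = C(44, 11) = 7669339132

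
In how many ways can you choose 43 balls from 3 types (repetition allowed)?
C(43+3-1, 3-1) = C(45, 2) = 990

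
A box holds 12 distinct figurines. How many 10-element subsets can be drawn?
C(12,10) = 12!/(10!×2!) = 66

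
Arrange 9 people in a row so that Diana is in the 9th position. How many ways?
Fix one position: (9-1)! = 40320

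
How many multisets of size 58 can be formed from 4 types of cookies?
C(58+4-1, 4-1) = C(61, 3) = 35990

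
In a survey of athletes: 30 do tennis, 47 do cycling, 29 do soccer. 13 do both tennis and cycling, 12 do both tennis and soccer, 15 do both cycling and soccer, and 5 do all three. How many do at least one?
|A∪B∪C| = 30+47+29-13-12-15+5 = 71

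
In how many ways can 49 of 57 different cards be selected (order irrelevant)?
C(57,49) = 57!/(49!×8!) = 1652411475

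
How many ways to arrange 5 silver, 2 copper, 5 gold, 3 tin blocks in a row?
15! / (5! × 2! × 5! × 3!) = 7567560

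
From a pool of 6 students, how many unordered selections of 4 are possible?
C(6,4) = 6!/(4!×2!) = 15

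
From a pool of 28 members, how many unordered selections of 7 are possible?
C(28,7) = 28!/(7!×21!) = 1184040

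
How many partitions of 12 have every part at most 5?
Let r_j(i) = number of partitions of i into parts ≤ j, for i = 0..12. r_1(i) = 1 for all i; r_j(i) = r_{j-1}(i) + r_j(i-j). Rows j = 2..5: ≤2: 1 1 2 2 3 3 4 4 5 5 6 6 7; ≤3: 1 1 2 3 4 5 7 8 10 12 14 16 19; ≤4: 1 1 2 3 5 6 9 11 15 18 23 27 34; ≤5: 1 1 2 3 5 7 10 13 18 23 30 37 47. r_5(12) = 47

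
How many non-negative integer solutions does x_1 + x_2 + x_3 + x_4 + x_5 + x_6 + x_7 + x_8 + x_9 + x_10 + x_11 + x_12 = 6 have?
C(6+12-1, 12-1) = C(17, 11) = 12376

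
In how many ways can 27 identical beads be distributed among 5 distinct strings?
C(27+5-1, 5-1) = C(31, 4) = 31465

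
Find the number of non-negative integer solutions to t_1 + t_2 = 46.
C(46+2-1, 2-1) = C(47, 1) = 47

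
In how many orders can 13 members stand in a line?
13! = 6227020800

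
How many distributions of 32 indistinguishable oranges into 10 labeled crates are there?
C(32+10-1, 10-1) = C(41, 9) = 350343565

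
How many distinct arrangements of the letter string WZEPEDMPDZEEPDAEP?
17! / (1! × 4! × 3! × 1! × 2! × 1! × 5!) = 10291881600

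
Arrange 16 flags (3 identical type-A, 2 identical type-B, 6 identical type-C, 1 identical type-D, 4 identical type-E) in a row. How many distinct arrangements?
16! / (3! × 2! × 6! × 1! × 4!) = 100900800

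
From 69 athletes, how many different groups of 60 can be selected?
C(69,60) = 69!/(60!×9!) = 56672074888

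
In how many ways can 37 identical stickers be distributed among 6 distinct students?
C(37+6-1, 6-1) = C(42, 5) = 850668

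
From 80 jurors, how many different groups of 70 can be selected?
C(80,70) = 80!/(70!×10!) = 1646492110120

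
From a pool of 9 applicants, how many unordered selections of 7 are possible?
C(9,7) = 9!/(7!×2!) = 36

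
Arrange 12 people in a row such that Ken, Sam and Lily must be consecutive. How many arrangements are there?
Treat the 3 as one block: (12-3+1)! × 3! = 3628800 × 6 = 21772800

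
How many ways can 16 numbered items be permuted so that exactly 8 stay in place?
Choose the 8 fixed points C(16,8) = 12870, derange the rest: !8 = Σ_{j=0}^{8} (-1)^j·8!/j! = 40320 - 40320 + 20160 - 6720 + 1680 - 336 + 56 - 8 + 1 = 14833. Product = 12870 × 14833 = 190900710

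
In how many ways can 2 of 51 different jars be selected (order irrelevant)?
C(51,2) = 51!/(2!×49!) = 1275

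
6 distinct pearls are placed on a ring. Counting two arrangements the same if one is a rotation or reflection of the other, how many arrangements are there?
(6-1)!/2 = 120/2 = 60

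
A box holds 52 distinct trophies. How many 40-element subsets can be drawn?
C(52,40) = 52!/(40!×12!) = 206379406870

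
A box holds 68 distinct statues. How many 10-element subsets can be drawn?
C(68,10) = 68!/(10!×58!) = 290752384208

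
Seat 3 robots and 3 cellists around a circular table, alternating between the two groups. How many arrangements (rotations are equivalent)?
Fix one of the robots: (3-1)! ways for the remaining robots, × 3! ways for the cellists = 2 × 6 = 12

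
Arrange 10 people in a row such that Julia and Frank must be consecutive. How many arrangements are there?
Treat the 2 as one block: (10-2+1)! × 2! = 362880 × 2 = 725760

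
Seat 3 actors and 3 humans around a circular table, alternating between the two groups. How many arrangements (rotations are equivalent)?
Fix one of the actors: (3-1)! ways for the remaining actors, × 3! ways for the humans = 2 × 6 = 12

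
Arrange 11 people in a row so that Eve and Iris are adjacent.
Treat as block: (11-1)! × 2! = 3628800 × 2 = 7257600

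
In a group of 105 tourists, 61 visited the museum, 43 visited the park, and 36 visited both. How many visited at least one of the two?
|A∪B| = |A| + |B| - |A∩B| = 61 + 43 - 36 = 68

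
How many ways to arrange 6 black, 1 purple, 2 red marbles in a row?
9! / (6! × 1! × 2!) = 252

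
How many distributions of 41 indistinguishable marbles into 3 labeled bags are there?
C(41+3-1, 3-1) = C(43, 2) = 903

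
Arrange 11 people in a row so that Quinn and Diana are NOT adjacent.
Total - adjacent = 11! - (11-1)!×2 = 39916800 - 7257600 = 32659200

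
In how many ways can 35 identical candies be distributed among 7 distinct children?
C(35+7-1, 7-1) = C(41, 6) = 4496388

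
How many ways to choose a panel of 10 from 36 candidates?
C(36,10) = 36!/(10!×26!) = 254186856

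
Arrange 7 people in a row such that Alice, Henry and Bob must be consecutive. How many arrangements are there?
Treat the 3 as one block: (7-3+1)! × 3! = 120 × 6 = 720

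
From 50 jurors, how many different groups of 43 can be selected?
C(50,43) = 50!/(43!×7!) = 99884400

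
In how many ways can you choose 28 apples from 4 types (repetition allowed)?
C(28+4-1, 4-1) = C(31, 3) = 4495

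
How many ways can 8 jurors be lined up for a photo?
8! = 40320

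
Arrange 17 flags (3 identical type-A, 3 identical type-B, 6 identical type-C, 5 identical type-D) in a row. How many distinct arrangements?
17! / (3! × 3! × 6! × 5!) = 114354240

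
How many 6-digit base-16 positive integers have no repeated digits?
First digit: 15 choices (nonzero). Then descending: 15 × 15 × 14 × 13 × 12 × 11 = 5405400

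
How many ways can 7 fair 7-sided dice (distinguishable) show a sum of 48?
Coefficient of x^48 in (x + x² + ... + x^7)^7. By inclusion-exclusion on dice exceeding 7: Σ_j (-1)^j C(7,j)·C(48-1-7j, 6) = C(7,0)·C(47,6) - C(7,1)·C(40,6) + C(7,2)·C(33,6) - C(7,3)·C(26,6) + C(7,4)·C(19,6) - C(7,5)·C(12,6) = 1·10737573 - 7·3838380 + 21·1107568 - 35·230230 + 35·27132 - 21·924 = 7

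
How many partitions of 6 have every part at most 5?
Let r_j(i) = number of partitions of i into parts ≤ j, for i = 0..6. r_1(i) = 1 for all i; r_j(i) = r_{j-1}(i) + r_j(i-j). Rows j = 2..5: ≤2: 1 1 2 2 3 3 4; ≤3: 1 1 2 3 4 5 7; ≤4: 1 1 2 3 5 6 9; ≤5: 1 1 2 3 5 7 10. r_5(6) = 10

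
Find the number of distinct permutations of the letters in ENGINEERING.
11! / (3! × 3! × 2! × 2! × 1!) = 277200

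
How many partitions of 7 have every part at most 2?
Let r_j(i) = number of partitions of i into parts ≤ j, for i = 0..7. r_1(i) = 1 for all i; r_j(i) = r_{j-1}(i) + r_j(i-j). Rows j = 2..2: ≤2: 1 1 2 2 3 3 4 4. r_2(7) = 4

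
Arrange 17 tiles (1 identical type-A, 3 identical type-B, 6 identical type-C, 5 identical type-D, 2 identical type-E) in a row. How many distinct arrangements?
17! / (1! × 3! × 6! × 5! × 2!) = 343062720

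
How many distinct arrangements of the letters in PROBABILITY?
11! / (1! × 1! × 1! × 2! × 1! × 2! × 1! × 1! × 1!) = 9979200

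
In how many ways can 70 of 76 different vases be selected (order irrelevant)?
C(76,70) = 76!/(70!×6!) = 218618940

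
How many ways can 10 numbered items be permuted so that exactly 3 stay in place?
Choose the 3 fixed points C(10,3) = 120, derange the rest: !7 = Σ_{j=0}^{7} (-1)^j·7!/j! = 5040 - 5040 + 2520 - 840 + 210 - 42 + 7 - 1 = 1854. Product = 120 × 1854 = 222480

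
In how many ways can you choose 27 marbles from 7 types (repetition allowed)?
C(27+7-1, 7-1) = C(33, 6) = 1107568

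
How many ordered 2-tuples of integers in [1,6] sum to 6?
Coefficient of x^6 in (x + x² + ... + x^6)^2. By inclusion-exclusion on dice exceeding 6: Σ_j (-1)^j C(2,j)·C(6-1-6j, 1) = C(2,0)·C(5,1) = 1·5 = 5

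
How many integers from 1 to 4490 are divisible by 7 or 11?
⌊4490/7⌋ + ⌊4490/11⌋ - ⌊4490/77⌋ = 641 + 408 - 58 = 991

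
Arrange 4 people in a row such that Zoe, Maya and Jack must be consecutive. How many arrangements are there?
Treat the 3 as one block: (4-3+1)! × 3! = 2 × 6 = 12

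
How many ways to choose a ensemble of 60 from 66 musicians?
C(66,60) = 66!/(60!×6!) = 90858768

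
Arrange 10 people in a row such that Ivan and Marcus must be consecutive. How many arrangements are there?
Treat the 2 as one block: (10-2+1)! × 2! = 362880 × 2 = 725760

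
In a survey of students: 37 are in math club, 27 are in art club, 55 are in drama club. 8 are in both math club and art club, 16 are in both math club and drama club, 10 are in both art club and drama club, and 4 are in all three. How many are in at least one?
|A∪B∪C| = 37+27+55-8-16-10+4 = 89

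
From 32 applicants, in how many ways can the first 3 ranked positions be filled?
P(32,3) = 32!/(32-3)! = 29760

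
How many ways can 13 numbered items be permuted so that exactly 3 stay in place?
Choose the 3 fixed points C(13,3) = 286, derange the rest: !10 = Σ_{j=0}^{10} (-1)^j·10!/j! = 3628800 - 3628800 + 1814400 - 604800 + 151200 - 30240 + 5040 - 720 + 90 - 10 + 1 = 1334961. Product = 286 × 1334961 = 381798846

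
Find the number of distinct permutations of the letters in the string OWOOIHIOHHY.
11! / (1! × 1! × 2! × 3! × 4!) = 138600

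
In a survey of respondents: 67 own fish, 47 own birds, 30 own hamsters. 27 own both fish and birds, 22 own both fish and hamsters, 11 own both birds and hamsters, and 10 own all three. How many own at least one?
|A∪B∪C| = 67+47+30-27-22-11+10 = 94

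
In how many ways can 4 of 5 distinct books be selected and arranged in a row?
P(5,4) = 5!/(5-4)! = 120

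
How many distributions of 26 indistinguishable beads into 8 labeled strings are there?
C(26+8-1, 8-1) = C(33, 7) = 4272048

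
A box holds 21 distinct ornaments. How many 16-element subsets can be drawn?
C(21,16) = 21!/(16!×5!) = 20349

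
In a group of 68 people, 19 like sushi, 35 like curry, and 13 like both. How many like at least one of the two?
|A∪B| = |A| + |B| - |A∩B| = 19 + 35 - 13 = 41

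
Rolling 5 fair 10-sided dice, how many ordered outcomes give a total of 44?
Coefficient of x^44 in (x + x² + ... + x^10)^5. By inclusion-exclusion on dice exceeding 10: Σ_j (-1)^j C(5,j)·C(44-1-10j, 4) = C(5,0)·C(43,4) - C(5,1)·C(33,4) + C(5,2)·C(23,4) - C(5,3)·C(13,4) = 1·123410 - 5·40920 + 10·8855 - 10·715 = 210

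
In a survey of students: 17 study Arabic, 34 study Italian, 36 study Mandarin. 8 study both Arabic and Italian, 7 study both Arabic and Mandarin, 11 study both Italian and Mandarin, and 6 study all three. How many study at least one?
|A∪B∪C| = 17+34+36-8-7-11+6 = 67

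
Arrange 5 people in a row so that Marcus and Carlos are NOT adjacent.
Total - adjacent = 5! - (5-1)!×2 = 120 - 48 = 72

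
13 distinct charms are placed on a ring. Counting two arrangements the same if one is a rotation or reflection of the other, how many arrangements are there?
(13-1)!/2 = 479001600/2 = 239500800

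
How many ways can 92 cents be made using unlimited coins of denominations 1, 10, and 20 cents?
Coefficient of x^92 in 1/(1-x^1) · 1/(1-x^10) · 1/(1-x^20). Case on j = number of 20-cent coins (j = 0..4); remainder r = 92 - 20j is made from {1,10} in ⌊r/10⌋+1 ways. r = 92, 72, 52, 32, 12 → 10 + 8 + 6 + 4 + 2 = 30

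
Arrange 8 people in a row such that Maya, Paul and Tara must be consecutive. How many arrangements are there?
Treat the 3 as one block: (8-3+1)! × 3! = 720 × 6 = 4320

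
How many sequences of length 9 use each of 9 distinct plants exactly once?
9! = 362880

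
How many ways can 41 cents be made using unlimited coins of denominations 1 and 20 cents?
Coefficient of x^41 in 1/(1-x^1) · 1/(1-x^20). Use j coins of 20 for j = 0..⌊41/20⌋ = 2, the rest in 1s: 2 + 1 = 3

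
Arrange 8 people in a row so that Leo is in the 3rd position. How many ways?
Fix one position: (8-1)! = 5040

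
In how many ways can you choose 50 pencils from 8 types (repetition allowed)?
C(50+8-1, 8-1) = C(57, 7) = 264385836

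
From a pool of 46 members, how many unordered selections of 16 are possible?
C(46,16) = 46!/(16!×30!) = 991493848554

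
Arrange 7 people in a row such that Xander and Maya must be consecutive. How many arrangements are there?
Treat the 2 as one block: (7-2+1)! × 2! = 720 × 2 = 1440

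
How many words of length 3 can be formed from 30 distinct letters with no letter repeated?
P(30,3) = 30!/(30-3)! = 24360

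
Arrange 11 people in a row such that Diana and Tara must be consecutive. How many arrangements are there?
Treat the 2 as one block: (11-2+1)! × 2! = 3628800 × 2 = 7257600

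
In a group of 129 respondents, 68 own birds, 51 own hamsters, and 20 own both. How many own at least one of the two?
|A∪B| = |A| + |B| - |A∩B| = 68 + 51 - 20 = 99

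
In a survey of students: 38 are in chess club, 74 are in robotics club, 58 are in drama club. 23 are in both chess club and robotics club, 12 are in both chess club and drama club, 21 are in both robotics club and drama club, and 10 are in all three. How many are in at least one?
|A∪B∪C| = 38+74+58-23-12-21+10 = 124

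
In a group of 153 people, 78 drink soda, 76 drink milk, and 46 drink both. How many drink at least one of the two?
|A∪B| = |A| + |B| - |A∩B| = 78 + 76 - 46 = 108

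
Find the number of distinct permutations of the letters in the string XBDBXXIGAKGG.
12! / (1! × 1! × 1! × 3! × 2! × 3! × 1!) = 6652800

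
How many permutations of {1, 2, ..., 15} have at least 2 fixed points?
Exactly j fixed points: C(15,j)·!(15-j); sum over j ≥ 2 (derangement numbers via !m = (m-1)·(!(m-1) + !(m-2)): !0..!13 = 1, 0, 1, 2, 9, 44, 265, 1854, 14833, 133496, 1334961, 14684570, 176214841, 2290792932). Σ_{j=2}^{15} C(15,j)·!(15-j) = C(15,2)·!13 + C(15,3)·!12 + C(15,4)·!11 + C(15,5)·!10 + C(15,6)·!9 + C(15,7)·!8 + C(15,8)·!7 + C(15,9)·!6 + C(15,10)·!5 + C(15,11)·!4 + C(15,12)·!3 + C(15,13)·!2 + C(15,14)·!1 + C(15,15)·!0 = 105·2290792932 + 455·176214841 + 1365·14684570 + 3003·1334961 + 5005·133496 + 6435·14833 + 6435·1854 + 5005·265 + 3003·44 + 1365·9 + 455·2 + 105·1 + 15·0 + 1·1 = 345541336531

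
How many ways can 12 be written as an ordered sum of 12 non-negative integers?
C(12+12-1, 12-1) = C(23, 11) = 1352078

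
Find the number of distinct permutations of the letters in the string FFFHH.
5! / (2! × 3!) = 10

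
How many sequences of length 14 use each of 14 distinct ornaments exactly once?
14! = 87178291200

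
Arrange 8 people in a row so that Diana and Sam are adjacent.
Treat as block: (8-1)! × 2! = 5040 × 2 = 10080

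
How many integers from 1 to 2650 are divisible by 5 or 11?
⌊2650/5⌋ + ⌊2650/11⌋ - ⌊2650/55⌋ = 530 + 240 - 48 = 722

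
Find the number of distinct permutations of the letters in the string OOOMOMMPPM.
10! / (2! × 4! × 4!) = 3150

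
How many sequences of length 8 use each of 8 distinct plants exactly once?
8! = 40320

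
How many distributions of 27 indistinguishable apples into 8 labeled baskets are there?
C(27+8-1, 8-1) = C(34, 7) = 5379616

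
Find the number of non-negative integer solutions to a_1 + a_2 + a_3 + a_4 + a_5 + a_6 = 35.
C(35+6-1, 6-1) = C(40, 5) = 658008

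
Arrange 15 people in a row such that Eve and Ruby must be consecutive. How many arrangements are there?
Treat the 2 as one block: (15-2+1)! × 2! = 87178291200 × 2 = 174356582400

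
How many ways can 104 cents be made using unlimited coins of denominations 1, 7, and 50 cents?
Coefficient of x^104 in 1/(1-x^1) · 1/(1-x^7) · 1/(1-x^50). Case on j = number of 50-cent coins (j = 0..2); remainder r = 104 - 50j is made from {1,7} in ⌊r/7⌋+1 ways. r = 104, 54, 4 → 15 + 8 + 1 = 24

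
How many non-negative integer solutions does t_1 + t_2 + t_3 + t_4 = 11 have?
C(11+4-1, 4-1) = C(14, 3) = 364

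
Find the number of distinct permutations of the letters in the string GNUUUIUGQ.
9! / (1! × 1! × 2! × 4! × 1!) = 7560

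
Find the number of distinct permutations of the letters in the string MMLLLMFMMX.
10! / (1! × 5! × 1! × 3!) = 5040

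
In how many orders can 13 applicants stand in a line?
13! = 6227020800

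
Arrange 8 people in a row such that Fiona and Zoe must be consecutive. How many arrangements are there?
Treat the 2 as one block: (8-2+1)! × 2! = 5040 × 2 = 10080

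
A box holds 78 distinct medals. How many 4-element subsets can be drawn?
C(78,4) = 78!/(4!×74!) = 1426425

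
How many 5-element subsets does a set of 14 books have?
C(14,5) = 14!/(5!×9!) = 2002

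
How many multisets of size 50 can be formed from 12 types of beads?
C(50+12-1, 12-1) = C(61, 11) = 418094152866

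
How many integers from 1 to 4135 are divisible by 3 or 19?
⌊4135/3⌋ + ⌊4135/19⌋ - ⌊4135/57⌋ = 1378 + 217 - 72 = 1523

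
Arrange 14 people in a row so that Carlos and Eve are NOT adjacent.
Total - adjacent = 14! - (14-1)!×2 = 87178291200 - 12454041600 = 74724249600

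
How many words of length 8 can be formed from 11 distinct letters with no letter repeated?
P(11,8) = 11!/(11-8)! = 6652800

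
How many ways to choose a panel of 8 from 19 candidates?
C(19,8) = 19!/(8!×11!) = 75582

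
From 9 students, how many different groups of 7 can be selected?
C(9,7) = 9!/(7!×2!) = 36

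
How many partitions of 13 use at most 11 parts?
By conjugation, equals partitions of 13 into parts ≤ 11. Let r_j(i) = number of partitions of i into parts ≤ j, for i = 0..13. r_1(i) = 1 for all i; r_j(i) = r_{j-1}(i) + r_j(i-j). Rows j = 2..11: ≤2: 1 1 2 2 3 3 4 4 5 5 6 6 7 7; ≤3: 1 1 2 3 4 5 7 8 10 12 14 16 19 21; ≤4: 1 1 2 3 5 6 9 11 15 18 23 27 34 39; ≤5: 1 1 2 3 5 7 10 13 18 23 30 37 47 57; ≤6: 1 1 2 3 5 7 11 14 20 26 35 44 58 71; ≤7: 1 1 2 3 5 7 11 15 21 28 38 49 65 82; ≤8: 1 1 2 3 5 7 11 15 22 29 40 52 70 89; ≤9: 1 1 2 3 5 7 11 15 22 30 41 54 73 94; ≤10: 1 1 2 3 5 7 11 15 22 30 42 55 75 97; ≤11: 1 1 2 3 5 7 11 15 22 30 42 56 76 99. r_11(13) = 99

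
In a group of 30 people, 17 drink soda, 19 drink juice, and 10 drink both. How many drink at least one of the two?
|A∪B| = |A| + |B| - |A∩B| = 17 + 19 - 10 = 26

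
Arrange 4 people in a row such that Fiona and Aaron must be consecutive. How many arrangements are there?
Treat the 2 as one block: (4-2+1)! × 2! = 6 × 2 = 12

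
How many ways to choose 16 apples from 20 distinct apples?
C(20,16) = 20!/(16!×4!) = 4845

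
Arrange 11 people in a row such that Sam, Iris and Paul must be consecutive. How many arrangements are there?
Treat the 3 as one block: (11-3+1)! × 3! = 362880 × 6 = 2177280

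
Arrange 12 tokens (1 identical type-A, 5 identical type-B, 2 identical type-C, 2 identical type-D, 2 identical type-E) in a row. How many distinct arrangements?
12! / (1! × 5! × 2! × 2! × 2!) = 498960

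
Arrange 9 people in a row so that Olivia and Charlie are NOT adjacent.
Total - adjacent = 9! - (9-1)!×2 = 362880 - 80640 = 282240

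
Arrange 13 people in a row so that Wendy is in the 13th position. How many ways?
Fix one position: (13-1)! = 479001600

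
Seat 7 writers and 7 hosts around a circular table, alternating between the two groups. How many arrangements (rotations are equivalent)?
Fix one of the writers: (7-1)! ways for the remaining writers, × 7! ways for the hosts = 720 × 5040 = 3628800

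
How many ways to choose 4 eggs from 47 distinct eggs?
C(47,4) = 47!/(4!×43!) = 178365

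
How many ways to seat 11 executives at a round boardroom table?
Circular: fix one position, arrange the rest. (11-1)! = 3628800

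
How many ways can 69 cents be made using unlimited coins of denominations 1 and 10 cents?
Coefficient of x^69 in 1/(1-x^1) · 1/(1-x^10). Use j coins of 10 for j = 0..⌊69/10⌋ = 6, the rest in 1s: 6 + 1 = 7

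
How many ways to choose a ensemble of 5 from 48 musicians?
C(48,5) = 48!/(5!×43!) = 1712304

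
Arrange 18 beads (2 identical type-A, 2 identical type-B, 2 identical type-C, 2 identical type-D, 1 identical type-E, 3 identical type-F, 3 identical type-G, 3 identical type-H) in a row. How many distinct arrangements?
18! / (2! × 2! × 2! × 2! × 1! × 3! × 3! × 3!) = 1852538688000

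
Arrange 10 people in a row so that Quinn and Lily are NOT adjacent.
Total - adjacent = 10! - (10-1)!×2 = 3628800 - 725760 = 2903040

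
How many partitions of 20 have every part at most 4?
Let r_j(i) = number of partitions of i into parts ≤ j, for i = 0..20. r_1(i) = 1 for all i; r_j(i) = r_{j-1}(i) + r_j(i-j). Rows j = 2..4: ≤2: 1 1 2 2 3 3 4 4 5 5 6 6 7 7 8 8 9 9 10 10 11; ≤3: 1 1 2 3 4 5 7 8 10 12 14 16 19 21 24 27 30 33 37 40 44; ≤4: 1 1 2 3 5 6 9 11 15 18 23 27 34 39 47 54 64 72 84 94 108. r_4(20) = 108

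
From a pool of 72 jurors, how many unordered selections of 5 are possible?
C(72,5) = 72!/(5!×67!) = 13991544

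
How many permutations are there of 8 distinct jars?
8! = 40320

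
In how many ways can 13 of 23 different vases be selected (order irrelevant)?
C(23,13) = 23!/(13!×10!) = 1144066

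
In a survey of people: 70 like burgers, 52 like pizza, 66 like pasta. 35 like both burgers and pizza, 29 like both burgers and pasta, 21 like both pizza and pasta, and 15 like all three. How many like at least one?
|A∪B∪C| = 70+52+66-35-29-21+15 = 118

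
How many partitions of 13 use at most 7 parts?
By conjugation, equals partitions of 13 into parts ≤ 7. Let r_j(i) = number of partitions of i into parts ≤ j, for i = 0..13. r_1(i) = 1 for all i; r_j(i) = r_{j-1}(i) + r_j(i-j). Rows j = 2..7: ≤2: 1 1 2 2 3 3 4 4 5 5 6 6 7 7; ≤3: 1 1 2 3 4 5 7 8 10 12 14 16 19 21; ≤4: 1 1 2 3 5 6 9 11 15 18 23 27 34 39; ≤5: 1 1 2 3 5 7 10 13 18 23 30 37 47 57; ≤6: 1 1 2 3 5 7 11 14 20 26 35 44 58 71; ≤7: 1 1 2 3 5 7 11 15 21 28 38 49 65 82. r_7(13) = 82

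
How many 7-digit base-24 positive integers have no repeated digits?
First digit: 23 choices (nonzero). Then descending: 23 × 23 × 22 × 21 × 20 × 19 × 18 = 1671682320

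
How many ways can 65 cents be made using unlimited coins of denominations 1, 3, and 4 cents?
Coefficient of x^65 in 1/(1-x^1) · 1/(1-x^3) · 1/(1-x^4). Case on j = number of 4-cent coins (j = 0..16); remainder r = 65 - 4j is made from {1,3} in ⌊r/3⌋+1 ways. r = 65, 61, 57, 53, 49, 45, 41, 37, 33, 29, 25, 21, 17, 13, 9, 5, 1 → 22 + 21 + 20 + 18 + 17 + 16 + 14 + 13 + 12 + 10 + 9 + 8 + 6 + 5 + 4 + 2 + 1 = 198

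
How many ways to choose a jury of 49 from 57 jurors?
C(57,49) = 57!/(49!×8!) = 1652411475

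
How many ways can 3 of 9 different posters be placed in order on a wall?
P(9,3) = 9!/(9-3)! = 504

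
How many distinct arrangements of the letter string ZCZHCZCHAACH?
12! / (3! × 3! × 2! × 4!) = 277200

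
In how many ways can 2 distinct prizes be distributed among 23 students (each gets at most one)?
P(23,2) = 23!/(23-2)! = 506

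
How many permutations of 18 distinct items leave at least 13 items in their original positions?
Exactly j fixed points: C(18,j)·!(18-j); sum over j ≥ 13 (derangement numbers via !m = (m-1)·(!(m-1) + !(m-2)): !0..!5 = 1, 0, 1, 2, 9, 44). Σ_{j=13}^{18} C(18,j)·!(18-j) = C(18,13)·!5 + C(18,14)·!4 + C(18,15)·!3 + C(18,16)·!2 + C(18,17)·!1 + C(18,18)·!0 = 8568·44 + 3060·9 + 816·2 + 153·1 + 18·0 + 1·1 = 406318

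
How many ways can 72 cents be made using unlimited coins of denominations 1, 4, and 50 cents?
Coefficient of x^72 in 1/(1-x^1) · 1/(1-x^4) · 1/(1-x^50). Case on j = number of 50-cent coins (j = 0..1); remainder r = 72 - 50j is made from {1,4} in ⌊r/4⌋+1 ways. r = 72, 22 → 19 + 6 = 25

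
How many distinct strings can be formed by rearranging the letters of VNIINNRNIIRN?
12! / (4! × 2! × 1! × 5!) = 83160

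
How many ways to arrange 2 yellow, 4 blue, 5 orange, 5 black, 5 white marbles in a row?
21! / (2! × 4! × 5! × 5! × 5!) = 615969113760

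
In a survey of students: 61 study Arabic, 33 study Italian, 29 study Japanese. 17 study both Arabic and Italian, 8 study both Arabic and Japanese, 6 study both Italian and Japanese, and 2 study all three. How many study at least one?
|A∪B∪C| = 61+33+29-17-8-6+2 = 94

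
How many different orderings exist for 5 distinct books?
5! = 120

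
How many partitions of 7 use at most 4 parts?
By conjugation, equals partitions of 7 into parts ≤ 4. Let r_j(i) = number of partitions of i into parts ≤ j, for i = 0..7. r_1(i) = 1 for all i; r_j(i) = r_{j-1}(i) + r_j(i-j). Rows j = 2..4: ≤2: 1 1 2 2 3 3 4 4; ≤3: 1 1 2 3 4 5 7 8; ≤4: 1 1 2 3 5 6 9 11. r_4(7) = 11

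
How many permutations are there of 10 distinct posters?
10! = 3628800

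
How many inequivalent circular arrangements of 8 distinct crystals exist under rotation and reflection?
(8-1)!/2 = 5040/2 = 2520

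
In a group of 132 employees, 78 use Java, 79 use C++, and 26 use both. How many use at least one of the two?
|A∪B| = |A| + |B| - |A∩B| = 78 + 79 - 26 = 131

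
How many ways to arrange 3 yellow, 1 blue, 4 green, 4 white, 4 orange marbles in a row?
16! / (3! × 1! × 4! × 4! × 4!) = 252252000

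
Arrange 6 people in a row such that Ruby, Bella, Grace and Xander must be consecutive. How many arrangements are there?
Treat the 4 as one block: (6-4+1)! × 4! = 6 × 24 = 144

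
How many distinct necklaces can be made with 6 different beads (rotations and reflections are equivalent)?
(6-1)!/2 = 120/2 = 60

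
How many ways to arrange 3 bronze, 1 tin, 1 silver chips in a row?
5! / (3! × 1! × 1!) = 20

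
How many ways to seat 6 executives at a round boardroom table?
Circular: fix one position, arrange the rest. (6-1)! = 120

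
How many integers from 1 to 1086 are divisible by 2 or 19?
⌊1086/2⌋ + ⌊1086/19⌋ - ⌊1086/38⌋ = 543 + 57 - 28 = 572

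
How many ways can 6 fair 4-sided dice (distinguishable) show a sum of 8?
Coefficient of x^8 in (x + x² + ... + x^4)^6. By inclusion-exclusion on dice exceeding 4: Σ_j (-1)^j C(6,j)·C(8-1-4j, 5) = C(6,0)·C(7,5) = 1·21 = 21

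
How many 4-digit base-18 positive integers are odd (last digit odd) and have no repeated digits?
Last∈{1,3,5,7,9,11,13,15,17}. Last=0: 0. Last nonzero: 9×16×P(16,2) = 34560. Total = 34560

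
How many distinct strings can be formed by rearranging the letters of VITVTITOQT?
10! / (1! × 2! × 4! × 2! × 1!) = 37800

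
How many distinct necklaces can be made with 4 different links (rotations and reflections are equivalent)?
(4-1)!/2 = 6/2 = 3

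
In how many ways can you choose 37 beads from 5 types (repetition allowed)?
C(37+5-1, 5-1) = C(41, 4) = 101270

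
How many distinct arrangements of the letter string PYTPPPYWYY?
10! / (1! × 1! × 4! × 4!) = 6300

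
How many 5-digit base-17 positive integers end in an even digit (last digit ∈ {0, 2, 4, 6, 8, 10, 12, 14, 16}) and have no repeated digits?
Last∈{0,2,4,6,8,10,12,14,16}. Last=0: 43680. Last nonzero: 8×15×P(15,3) = 327600. Total = 371280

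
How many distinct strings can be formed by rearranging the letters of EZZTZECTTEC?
11! / (3! × 3! × 2! × 3!) = 92400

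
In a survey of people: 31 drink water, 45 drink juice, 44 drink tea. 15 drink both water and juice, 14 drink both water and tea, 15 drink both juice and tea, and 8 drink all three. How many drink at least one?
|A∪B∪C| = 31+45+44-15-14-15+8 = 84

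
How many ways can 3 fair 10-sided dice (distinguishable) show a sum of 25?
Coefficient of x^25 in (x + x² + ... + x^10)^3. By inclusion-exclusion on dice exceeding 10: Σ_j (-1)^j C(3,j)·C(25-1-10j, 2) = C(3,0)·C(24,2) - C(3,1)·C(14,2) + C(3,2)·C(4,2) = 1·276 - 3·91 + 3·6 = 21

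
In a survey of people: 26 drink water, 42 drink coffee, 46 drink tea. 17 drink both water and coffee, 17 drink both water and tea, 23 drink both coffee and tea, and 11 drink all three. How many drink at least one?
|A∪B∪C| = 26+42+46-17-17-23+11 = 68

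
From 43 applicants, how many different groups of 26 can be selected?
C(43,26) = 43!/(26!×17!) = 421171648758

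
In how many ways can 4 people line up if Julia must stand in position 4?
Fix one position: (4-1)! = 6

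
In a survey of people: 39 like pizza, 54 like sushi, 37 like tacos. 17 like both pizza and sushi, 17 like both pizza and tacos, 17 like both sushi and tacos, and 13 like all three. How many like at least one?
|A∪B∪C| = 39+54+37-17-17-17+13 = 92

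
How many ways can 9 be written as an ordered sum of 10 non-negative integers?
C(9+10-1, 10-1) = C(18, 9) = 48620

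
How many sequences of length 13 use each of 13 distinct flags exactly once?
13! = 6227020800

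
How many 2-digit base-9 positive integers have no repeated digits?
First digit: 8 choices (nonzero). Then descending: 8 × 8 = 64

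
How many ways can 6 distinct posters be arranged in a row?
6! = 720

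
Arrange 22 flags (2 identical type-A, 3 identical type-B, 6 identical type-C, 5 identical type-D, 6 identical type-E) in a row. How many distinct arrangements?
22! / (2! × 3! × 6! × 5! × 6!) = 1505702278080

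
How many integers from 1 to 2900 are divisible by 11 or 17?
⌊2900/11⌋ + ⌊2900/17⌋ - ⌊2900/187⌋ = 263 + 170 - 15 = 418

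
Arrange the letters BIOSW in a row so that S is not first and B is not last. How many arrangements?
By inclusion-exclusion: 5! - 2×(5-1)! + (5-2)! = 120 - 48 + 6 = 78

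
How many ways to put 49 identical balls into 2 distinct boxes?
C(49+2-1, 2-1) = C(50, 1) = 50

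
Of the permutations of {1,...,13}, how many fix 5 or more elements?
Exactly j fixed points: C(13,j)·!(13-j); sum over j ≥ 5 (derangement numbers via !m = (m-1)·(!(m-1) + !(m-2)): !0..!8 = 1, 0, 1, 2, 9, 44, 265, 1854, 14833). Σ_{j=5}^{13} C(13,j)·!(13-j) = C(13,5)·!8 + C(13,6)·!7 + C(13,7)·!6 + C(13,8)·!5 + C(13,9)·!4 + C(13,10)·!3 + C(13,11)·!2 + C(13,12)·!1 + C(13,13)·!0 = 1287·14833 + 1716·1854 + 1716·265 + 1287·44 + 715·9 + 286·2 + 78·1 + 13·0 + 1·1 = 22789989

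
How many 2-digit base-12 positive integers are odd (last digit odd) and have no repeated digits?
Last∈{1,3,5,7,9,11}. Last=0: 0. Last nonzero: 6×10×P(10,0) = 60. Total = 60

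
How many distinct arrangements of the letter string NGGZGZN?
7! / (3! × 2! × 2!) = 210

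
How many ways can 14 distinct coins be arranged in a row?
14! = 87178291200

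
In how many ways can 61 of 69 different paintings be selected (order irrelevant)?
C(69,61) = 69!/(61!×8!) = 8361453672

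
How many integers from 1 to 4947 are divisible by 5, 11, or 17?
⌊4947/5⌋+⌊4947/11⌋+⌊4947/17⌋ - ⌊4947/55⌋-⌊4947/85⌋-⌊4947/187⌋ + ⌊4947/935⌋ = 989+449+291 - 89-58-26 + 5 = 1561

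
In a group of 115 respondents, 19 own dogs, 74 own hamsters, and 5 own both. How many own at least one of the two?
|A∪B| = |A| + |B| - |A∩B| = 19 + 74 - 5 = 88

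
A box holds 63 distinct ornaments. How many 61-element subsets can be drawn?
C(63,61) = 63!/(61!×2!) = 1953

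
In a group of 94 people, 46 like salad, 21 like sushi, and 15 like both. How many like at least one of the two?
|A∪B| = |A| + |B| - |A∩B| = 46 + 21 - 15 = 52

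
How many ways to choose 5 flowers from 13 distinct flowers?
C(13,5) = 13!/(5!×8!) = 1287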